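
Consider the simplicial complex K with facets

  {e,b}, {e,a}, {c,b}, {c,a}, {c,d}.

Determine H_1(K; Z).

K has 5 vertices, 5 edges.
rank ∂_1 = 4, rank ∂_2 = 0 ⇒ b_1 = 5 − 4 − 0 = 1. So H_1 = Z.

H_1 = Z.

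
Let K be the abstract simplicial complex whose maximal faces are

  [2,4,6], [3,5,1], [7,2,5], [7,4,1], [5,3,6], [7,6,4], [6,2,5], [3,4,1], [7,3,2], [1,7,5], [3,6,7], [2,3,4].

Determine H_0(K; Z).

H_0 ≅ Z.

Fix the vertex order 1 < 2 < 3 < 4 < 5 < 6 < 7 and write every simplex with vertices in increasing order. Then dim K = 2 and the simplices of K are:

  0-simplices (7): [1], [2], [3], [4], [5], [6], [7]
  1-simplices (18): [1,3], [1,4], [1,5], [1,7], [2,3], [2,4], [2,5], [2,6], [2,7], [3,4], [3,5], [3,6], [3,7], [4,6], [4,7], [5,6], [5,7], [6,7]
  2-simplices (12): [1,3,4], [1,3,5], [1,4,7], [1,5,7], [2,3,4], [2,3,7], [2,4,6], [2,5,6], [2,5,7], [3,5,6], [3,6,7], [4,6,7]

so the chain groups are C_0 ≅ Z^7, C_1 ≅ Z^18, C_2 ≅ Z^12.

∂_1: C_1 → C_0 is given by ∂[p,q] = [q] − [p].
The resulting 7×18 matrix has rank 6, and its Smith normal form has invariant factors (1,1,1,1,1,1).

The boundary map ∂_2: C_2 → C_1 sends each 2-simplex [p,q,r] to [q,r] − [p,r] + [p,q]. For instance
  ∂[1,4,7] = [4,7] − [1,7] + [1,4],
  ∂[2,3,4] = [3,4] − [2,4] + [2,3].
The resulting 18×12 matrix has rank 12, and its Smith normal form has invariant factors (1,1,1,1,1,1,1,1,1,1,1,2).

From H_k ≅ ker(∂_k) / im(∂_{k+1}) we obtain:

  H_0: rank C_0 − rank ∂_1 = 7 − 6 = 1, and the invariant factors of ∂_1 are all 1, so H_0 = Z.

(K is a triangulation of the real projective plane RP^2.)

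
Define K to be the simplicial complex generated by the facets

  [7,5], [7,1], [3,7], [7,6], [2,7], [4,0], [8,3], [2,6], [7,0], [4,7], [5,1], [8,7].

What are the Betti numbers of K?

b_0 = 1, b_1 = 4.

Take the total order 0 < 1 < 2 < 3 < 4 < 5 < 6 < 7 < 8 on the vertex set. Then K (dimension 1) consists of the simplices:

  0-simplices (9): [0], [1], [2], [3], [4], [5], [6], [7], [8]
  1-simplices (12): [0,4], [0,7], [1,5], [1,7], [2,6], [2,7], [3,7], [3,8], [4,7], [5,7], [6,7], [7,8]

so the chain groups are C_0 ≅ Z^9, C_1 ≅ Z^12.

∂_1: C_1 → C_0 maps an edge to its endpoints' difference, ∂[p,q] = q − p. For instance
  ∂[1,7] = [7] − [1].
As a 9×12 matrix over Z this has rank 8, with invariant factors (1,1,1,1,1,1,1,1).

From H_k ≅ ker(∂_k) / im(∂_{k+1}) we obtain:

  H_0: rank C_0 − rank ∂_1 = 9 − 8 = 1, and the invariant factors of ∂_1 are all 1, so H_0 ≅ Z.
  H_1: rank ker ∂_1 − rank ∂_2 = (12 − 8) − 0 = 4, and there is no ∂_2, so H_1 ≅ Z^4.

Hence the Betti numbers are b_0 = 1, b_1 = 4.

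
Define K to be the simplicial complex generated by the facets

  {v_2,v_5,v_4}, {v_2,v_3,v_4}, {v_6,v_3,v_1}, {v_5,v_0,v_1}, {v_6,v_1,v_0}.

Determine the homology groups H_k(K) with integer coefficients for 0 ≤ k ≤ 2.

Order the vertices as v_0 < v_1 < v_2 < v_3 < v_4 < v_5 < v_6. Listing each simplex with vertices in this order, K has dimension 2 with simplices:

  0-simplices (7): [v_0], [v_1], [v_2], [v_3], [v_4], [v_5], [v_6]
  1-simplices (12): [v_0,v_1], [v_0,v_5], [v_0,v_6], [v_1,v_3], [v_1,v_5], [v_1,v_6], [v_2,v_3], [v_2,v_4], [v_2,v_5], [v_3,v_4], [v_3,v_6], [v_4,v_5]
  2-simplices (5): [v_0,v_1,v_5], [v_0,v_1,v_6], [v_1,v_3,v_6], [v_2,v_3,v_4], [v_2,v_4,v_5]

giving chain groups C_0 ≅ Z^7, C_1 ≅ Z^12, C_2 ≅ Z^5.

The boundary map ∂_1: C_1 → C_0 is given by ∂[p,q] = [q] − [p]. For instance
  ∂[v_3,v_6] = [v_6] − [v_3].
As a 7×12 matrix over Z this has rank 6, with invariant factors (1,1,1,1,1,1).

Boundary ∂_2: C_2 → C_1 acts by ∂[p,q,r] = [q,r] − [p,r] + [p,q]. For instance
  ∂[v_2,v_3,v_4] = [v_3,v_4] − [v_2,v_4] + [v_2,v_3],
  ∂[v_0,v_1,v_5] = [v_1,v_5] − [v_0,v_5] + [v_0,v_1].
The 12×5 boundary matrix has rank 5 and Smith normal form diag(1,1,1,1,1).

Computing H_k = (kernel of ∂_k) / (image of ∂_{k+1}):

  H_0: rank C_0 − rank ∂_1 = 7 − 6 = 1, and the invariant factors of ∂_1 are all 1, so H_0 = Z.
  H_1: rank ker ∂_1 − rank ∂_2 = (12 − 6) − 5 = 1, and the invariant factors of ∂_2 are all 1, so H_1 = Z.
  H_2: rank ker ∂_2 − rank ∂_3 = (5 − 5) − 0 = 0, and there is no ∂_3, so H_2 = 0.

H_0 = Z,  H_1 = Z,  H_2 = 0.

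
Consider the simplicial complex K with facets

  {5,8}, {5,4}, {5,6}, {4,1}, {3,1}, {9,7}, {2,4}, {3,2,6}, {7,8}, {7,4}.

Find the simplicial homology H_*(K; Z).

We work with the vertex ordering 1 < 2 < 3 < 4 < 5 < 6 < 7 < 8 < 9. The simplices of K, each written with vertices in increasing order, are:

  0-simplices (9): [1], [2], [3], [4], [5], [6], [7], [8], [9]
  1-simplices (12): [1,3], [1,4], [2,3], [2,4], [2,6], [3,6], [4,5], [4,7], [5,6], [5,8], [7,8], [7,9]
  2-simplices (1): [2,3,6]

Hence C_0 ≅ Z^9, C_1 ≅ Z^12, C_2 ≅ Z^1.

The boundary map ∂_1: C_1 → C_0 is given by ∂[p,q] = [q] − [p].
The resulting 9×12 matrix has rank 8, and its Smith normal form has invariant factors (1,1,1,1,1,1,1,1).

The boundary map ∂_2: C_2 → C_1 maps a triangle to the signed sum of its edges. For instance
  ∂[2,3,6] = [3,6] − [2,6] + [2,3].
The 12×1 boundary matrix has rank 1 and Smith normal form diag(1).

From H_k ≅ ker(∂_k) / im(∂_{k+1}) we obtain:

  H_0: rank C_0 − rank ∂_1 = 9 − 8 = 1, and the invariant factors of ∂_1 are all 1, so H_0 = Z.
  H_1: rank ker ∂_1 − rank ∂_2 = (12 − 8) − 1 = 3, and the invariant factors of ∂_2 are all 1, so H_1 = Z^3.
  H_2: rank ker ∂_2 − rank ∂_3 = (1 − 1) − 0 = 0, and there is no ∂_3, so H_2 = 0.

As a check, the Euler characteristic is 9 − 12 + 1 = -2, which agrees with 1 − 3 + 0 = -2.

H_0 = Z,  H_1 = Z^3,  H_2 = 0.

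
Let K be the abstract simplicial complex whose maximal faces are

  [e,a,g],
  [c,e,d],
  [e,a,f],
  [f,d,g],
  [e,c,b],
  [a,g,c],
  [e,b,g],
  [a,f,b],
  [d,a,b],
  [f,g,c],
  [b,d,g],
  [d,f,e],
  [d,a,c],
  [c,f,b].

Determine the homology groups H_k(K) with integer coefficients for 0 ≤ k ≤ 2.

H_0 ≅ Z,  H_1 ≅ Z^2,  H_2 ≅ Z.

Fix the vertex order a < b < c < d < e < f < g and write every simplex with vertices in increasing order. Then dim K = 2 and the simplices of K are:

  0-simplices (7): a, b, c, d, e, f, g
  1-simplices (21): ab, ac, ad, ae, af, ag, bc, bd, be, bf, bg, cd, ce, cf, cg, de, df, dg, ef, eg, fg
  2-simplices (14): abd, abf, acd, acg, aef, aeg, bce, bcf, bdg, beg, cde, cfg, def, dfg

Hence C_0 ≅ Z^7, C_1 ≅ Z^21, C_2 ≅ Z^14.

Boundary ∂_1: C_1 → C_0 maps an edge to its endpoints' difference, ∂[p,q] = q − p. For instance
  ∂ad = d − a.
The 7×21 boundary matrix has rank 6 and Smith normal form diag(1,1,1,1,1,1).

The boundary map ∂_2: C_2 → C_1 maps a triangle to the signed sum of its edges. For instance
  ∂bdg = dg − bg + bd,
  ∂acg = cg − ag + ac.
This gives a 21×14 integer matrix of rank 13; reducing to Smith normal form yields diagonal entries (1,1,1,1,1,1,1,1,1,1,1,1,1).

Now H_k = ker ∂_k / im ∂_{k+1}, so:

  H_0: rank C_0 − rank ∂_1 = 7 − 6 = 1, and the invariant factors of ∂_1 are all 1, so H_0 = Z.
  H_1: rank ker ∂_1 − rank ∂_2 = (21 − 6) − 13 = 2, and the invariant factors of ∂_2 are all 1, so H_1 = Z^2.
  H_2: rank ker ∂_2 − rank ∂_3 = (14 − 13) − 0 = 1, and there is no ∂_3, so H_2 = Z.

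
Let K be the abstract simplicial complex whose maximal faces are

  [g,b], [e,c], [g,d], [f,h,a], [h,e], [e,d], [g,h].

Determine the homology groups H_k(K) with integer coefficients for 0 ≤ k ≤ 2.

K has 8 vertices, 9 edges, 1 triangle.
rank ∂_0 = 0, rank ∂_1 = 7 ⇒ b_0 = 8 − 0 − 7 = 1; all invariant factors of ∂_1 are 1 so no torsion. So H_0 = Z.
rank ∂_1 = 7, rank ∂_2 = 1 ⇒ b_1 = 9 − 7 − 1 = 1; all invariant factors of ∂_2 are 1 so no torsion. So H_1 = Z.
rank ∂_2 = 1, rank ∂_3 = 0 ⇒ b_2 = 1 − 1 − 0 = 0. So H_2 = 0.

H_0 ≅ Z,  H_1 ≅ Z,  H_2 = 0.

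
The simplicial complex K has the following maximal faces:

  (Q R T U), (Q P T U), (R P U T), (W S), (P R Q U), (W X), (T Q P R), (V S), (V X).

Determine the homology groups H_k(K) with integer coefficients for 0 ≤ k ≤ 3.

Order the vertices as P < Q < R < S < T < U < V < W < X. Listing each simplex with vertices in this order, K has dimension 3 with simplices:

  0-simplices (9): P, Q, R, S, T, U, V, W, X
  1-simplices (14): PQ, PR, PT, PU, QR, QT, QU, RT, RU, SV, SW, TU, VX, WX
  2-simplices (10): PQR, PQT, PQU, PRT, PRU, PTU, QRT, QRU, QTU, RTU
  3-simplices (5): PQRT, PQRU, PQTU, PRTU, QRTU

so the chain groups are C_0 ≅ Z^9, C_1 ≅ Z^14, C_2 ≅ Z^10, C_3 ≅ Z^5.

The boundary map ∂_1: C_1 → C_0 sends each edge [p,q] (with p < q) to q − p. For instance
  ∂RU = U − R.
As a 9×14 matrix over Z this has rank 7, with invariant factors (1,1,1,1,1,1,1).

Boundary ∂_2: C_2 → C_1 acts by ∂[p,q,r] = [q,r] − [p,r] + [p,q]. For instance
  ∂PRT = RT − PT + PR,
  ∂RTU = TU − RU + RT.
As a 14×10 matrix over Z this has rank 6, with invariant factors (1,1,1,1,1,1).

∂_3: C_3 → C_2 sends each 3-simplex σ to the alternating sum Σ_i (−1)^i (σ with its i-th vertex removed). For instance
  ∂PQRT = QRT − PRT + PQT − PQR,
  ∂PRTU = RTU − PTU + PRU − PRT.
This gives a 10×5 integer matrix of rank 4; reducing to Smith normal form yields diagonal entries (1,1,1,1).

Reading off H_k = ker ∂_k / im ∂_{k+1}:

  H_0: rank C_0 − rank ∂_1 = 9 − 7 = 2, and the invariant factors of ∂_1 are all 1, so H_0 ≅ Z^2.
  H_1: rank ker ∂_1 − rank ∂_2 = (14 − 7) − 6 = 1, and the invariant factors of ∂_2 are all 1, so H_1 ≅ Z.
  H_2: rank ker ∂_2 − rank ∂_3 = (10 − 6) − 4 = 0, and the invariant factors of ∂_3 are all 1, so H_2 ≅ 0.
  H_3: rank ker ∂_3 − rank ∂_4 = (5 − 4) − 0 = 1, and there is no ∂_4, so H_3 ≅ Z.

H_0 ≅ Z^2,  H_1 ≅ Z,  H_2 = 0,  H_3 ≅ Z.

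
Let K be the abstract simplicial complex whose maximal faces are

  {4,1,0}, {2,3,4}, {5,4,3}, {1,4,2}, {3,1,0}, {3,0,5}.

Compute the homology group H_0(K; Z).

K has 6 vertices, 12 edges, 6 triangles.
rank ∂_0 = 0, rank ∂_1 = 5 ⇒ b_0 = 6 − 0 − 5 = 1; all invariant factors of ∂_1 are 1 so no torsion. So H_0 = Z.

H_0 ≅ Z.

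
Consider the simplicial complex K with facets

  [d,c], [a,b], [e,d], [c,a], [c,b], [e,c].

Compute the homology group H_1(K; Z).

Take the total order a < b < c < d < e on the vertex set. Then K (dimension 1) consists of the simplices:

  0-simplices (5): a, b, c, d, e
  1-simplices (6): ab, ac, bc, cd, ce, de

Hence C_0 ≅ Z^5, C_1 ≅ Z^6.

∂_1: C_1 → C_0 maps an edge to its endpoints' difference, ∂[p,q] = q − p. For instance
  ∂cd = d − c.
The resulting 5×6 matrix has rank 4, and its Smith normal form has invariant factors (1,1,1,1).

Reading off H_k = ker ∂_k / im ∂_{k+1}:

  H_1: rank ker ∂_1 − rank ∂_2 = (6 − 4) − 0 = 2, and there is no ∂_2, so H_1 = Z^2.

H_1 ≅ Z^2.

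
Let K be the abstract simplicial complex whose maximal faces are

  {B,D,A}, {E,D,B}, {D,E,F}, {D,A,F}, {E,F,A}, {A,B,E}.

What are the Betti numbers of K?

We work with the vertex ordering A < B < D < E < F. The simplices of K, each written with vertices in increasing order, are:

  0-simplices (5): A, B, D, E, F
  1-simplices (9): AB, AD, AE, AF, BD, BE, DE, DF, EF
  2-simplices (6): ABD, ABE, ADF, AEF, BDE, DEF

Hence C_0 ≅ Z^5, C_1 ≅ Z^9, C_2 ≅ Z^6.

Boundary ∂_1: C_1 → C_0 sends each edge [p,q] (with p < q) to q − p. For instance
  ∂AD = D − A.
This gives a 5×9 integer matrix of rank 4; reducing to Smith normal form yields diagonal entries (1,1,1,1).

∂_2: C_2 → C_1 maps a triangle to the signed sum of its edges. For instance
  ∂AEF = EF − AF + AE,
  ∂ABE = BE − AE + AB.
As a 9×6 matrix over Z this has rank 5, with invariant factors (1,1,1,1,1).

From H_k ≅ ker(∂_k) / im(∂_{k+1}) we obtain:

  H_0: rank C_0 − rank ∂_1 = 5 − 4 = 1, and the invariant factors of ∂_1 are all 1, so H_0 ≅ Z.
  H_1: rank ker ∂_1 − rank ∂_2 = (9 − 4) − 5 = 0, and the invariant factors of ∂_2 are all 1, so H_1 ≅ 0.
  H_2: rank ker ∂_2 − rank ∂_3 = (6 − 5) − 0 = 1, and there is no ∂_3, so H_2 ≅ Z.

Hence the Betti numbers are b_0 = 1, b_1 = 0, b_2 = 1.

b_0 = 1, b_1 = 0, b_2 = 1.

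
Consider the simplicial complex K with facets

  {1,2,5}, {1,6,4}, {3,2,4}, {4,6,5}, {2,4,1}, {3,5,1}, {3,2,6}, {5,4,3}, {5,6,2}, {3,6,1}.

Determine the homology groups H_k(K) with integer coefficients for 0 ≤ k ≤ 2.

H_0 ≅ Z,  H_1 ≅ Z/2Z,  H_2 = 0.

Take the total order 1 < 2 < 3 < 4 < 5 < 6 on the vertex set. Then K (dimension 2) consists of the simplices:

  0-simplices (6): [1], [2], [3], [4], [5], [6]
  1-simplices (15): [1,2], [1,3], [1,4], [1,5], [1,6], [2,3], [2,4], [2,5], [2,6], [3,4], [3,5], [3,6], [4,5], [4,6], [5,6]
  2-simplices (10): [1,2,4], [1,2,5], [1,3,5], [1,3,6], [1,4,6], [2,3,4], [2,3,6], [2,5,6], [3,4,5], [4,5,6]

giving chain groups C_0 ≅ Z^6, C_1 ≅ Z^15, C_2 ≅ Z^10.

∂_1: C_1 → C_0 maps an edge to its endpoints' difference, ∂[p,q] = q − p. For instance
  ∂[1,6] = [6] − [1].
This gives a 6×15 integer matrix of rank 5; reducing to Smith normal form yields diagonal entries (1,1,1,1,1).

∂_2: C_2 → C_1 acts by ∂[p,q,r] = [q,r] − [p,r] + [p,q]. For instance
  ∂[2,3,6] = [3,6] − [2,6] + [2,3],
  ∂[2,3,4] = [3,4] − [2,4] + [2,3].
This gives a 15×10 integer matrix of rank 10; reducing to Smith normal form yields diagonal entries (1,1,1,1,1,1,1,1,1,2).

Computing H_k = (kernel of ∂_k) / (image of ∂_{k+1}):

  H_0: rank C_0 − rank ∂_1 = 6 − 5 = 1, and the invariant factors of ∂_1 are all 1, so H_0 = Z.
  H_1: rank ker ∂_1 − rank ∂_2 = (15 − 5) − 10 = 0, and ∂_2 has invariant factor 2 > 1, so H_1 = Z/2Z.
  H_2: rank ker ∂_2 − rank ∂_3 = (10 − 10) − 0 = 0, and there is no ∂_3, so H_2 = 0.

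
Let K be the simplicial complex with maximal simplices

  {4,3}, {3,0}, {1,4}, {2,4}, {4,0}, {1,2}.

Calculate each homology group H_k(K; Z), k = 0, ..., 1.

We work with the vertex ordering 0 < 1 < 2 < 3 < 4. The simplices of K, each written with vertices in increasing order, are:

  0-simplices (5): [0], [1], [2], [3], [4]
  1-simplices (6): [0,3], [0,4], [1,2], [1,4], [2,4], [3,4]

so the chain groups are C_0 ≅ Z^5, C_1 ≅ Z^6.

∂_1: C_1 → C_0 sends each edge [p,q] (with p < q) to q − p.
As a 5×6 matrix over Z this has rank 4, with invariant factors (1,1,1,1).

Now H_k = ker ∂_k / im ∂_{k+1}, so:

  H_0: rank C_0 − rank ∂_1 = 5 − 4 = 1, and the invariant factors of ∂_1 are all 1, so H_0 ≅ Z.
  H_1: rank ker ∂_1 − rank ∂_2 = (6 − 4) − 0 = 2, and there is no ∂_2, so H_1 ≅ Z^2.

(K is a triangulation of a wedge of 2 circles.)

H_0 ≅ Z,  H_1 ≅ Z^2.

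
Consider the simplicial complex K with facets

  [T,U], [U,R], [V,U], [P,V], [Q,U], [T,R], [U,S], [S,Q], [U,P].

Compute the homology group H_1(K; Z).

H_1 ≅ Z^3.

K has 7 vertices, 9 edges.
rank ∂_1 = 6, rank ∂_2 = 0 ⇒ b_1 = 9 − 6 − 0 = 3. So H_1 ≅ Z^3.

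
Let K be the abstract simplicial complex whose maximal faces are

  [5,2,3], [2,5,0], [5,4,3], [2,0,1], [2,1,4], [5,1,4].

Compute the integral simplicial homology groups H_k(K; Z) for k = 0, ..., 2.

Take the total order 0 < 1 < 2 < 3 < 4 < 5 on the vertex set. Then K (dimension 2) consists of the simplices:

  0-simplices (6): [0], [1], [2], [3], [4], [5]
  1-simplices (12): [0,1], [0,2], [0,5], [1,2], [1,4], [1,5], [2,3], [2,4], [2,5], [3,4], [3,5], [4,5]
  2-simplices (6): [0,1,2], [0,2,5], [1,2,4], [1,4,5], [2,3,5], [3,4,5]

Hence C_0 ≅ Z^6, C_1 ≅ Z^12, C_2 ≅ Z^6.

∂_1: C_1 → C_0 sends each edge [p,q] (with p < q) to q − p. For instance
  ∂[1,4] = [4] − [1].
The resulting 6×12 matrix has rank 5, and its Smith normal form has invariant factors (1,1,1,1,1).

Boundary ∂_2: C_2 → C_1 maps a triangle to the signed sum of its edges. For instance
  ∂[0,1,2] = [1,2] − [0,2] + [0,1],
  ∂[1,2,4] = [2,4] − [1,4] + [1,2].
This gives a 12×6 integer matrix of rank 6; reducing to Smith normal form yields diagonal entries (1,1,1,1,1,1).

Reading off H_k = ker ∂_k / im ∂_{k+1}:

  H_0: rank C_0 − rank ∂_1 = 6 − 5 = 1, and the invariant factors of ∂_1 are all 1, so H_0 ≅ Z.
  H_1: rank ker ∂_1 − rank ∂_2 = (12 − 5) − 6 = 1, and the invariant factors of ∂_2 are all 1, so H_1 ≅ Z.
  H_2: rank ker ∂_2 − rank ∂_3 = (6 − 6) − 0 = 0, and there is no ∂_3, so H_2 ≅ 0.

H_0 ≅ Z,  H_1 ≅ Z,  H_2 = 0.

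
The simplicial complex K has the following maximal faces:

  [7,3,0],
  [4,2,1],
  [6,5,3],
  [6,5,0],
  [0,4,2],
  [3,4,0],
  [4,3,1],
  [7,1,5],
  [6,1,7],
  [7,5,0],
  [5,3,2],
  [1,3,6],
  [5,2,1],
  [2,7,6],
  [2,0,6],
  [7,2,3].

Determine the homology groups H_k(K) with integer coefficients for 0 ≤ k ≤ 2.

H_0 ≅ Z,  H_1 ≅ Z^2,  H_2 ≅ Z.

Order the vertices as 0 < 1 < 2 < 3 < 4 < 5 < 6 < 7. Listing each simplex with vertices in this order, K has dimension 2 with simplices:

  0-simplices (8): [0], [1], [2], [3], [4], [5], [6], [7]
  1-simplices (24): (24 of them)
  2-simplices (16): [0,2,4], [0,2,6], [0,3,4], [0,3,7], [0,5,6], [0,5,7], [1,2,4], [1,2,5], [1,3,4], [1,3,6], [1,5,7], [1,6,7], [2,3,5], [2,3,7], [2,6,7], [3,5,6]

so the chain groups are C_0 ≅ Z^8, C_1 ≅ Z^24, C_2 ≅ Z^16.

The boundary map ∂_1: C_1 → C_0 maps an edge to its endpoints' difference, ∂[p,q] = q − p.
As a 8×24 matrix over Z this has rank 7, with invariant factors (1,1,1,1,1,1,1).

Boundary ∂_2: C_2 → C_1 maps a triangle to the signed sum of its edges. For instance
  ∂[0,5,7] = [5,7] − [0,7] + [0,5],
  ∂[1,3,4] = [3,4] − [1,4] + [1,3].
The resulting 24×16 matrix has rank 15, and its Smith normal form has invariant factors (1,1,1,1,1,1,1,1,1,1,1,1,1,1,1).

Reading off H_k = ker ∂_k / im ∂_{k+1}:

  H_0: rank C_0 − rank ∂_1 = 8 − 7 = 1, and the invariant factors of ∂_1 are all 1, so H_0 = Z.
  H_1: rank ker ∂_1 − rank ∂_2 = (24 − 7) − 15 = 2, and the invariant factors of ∂_2 are all 1, so H_1 = Z^2.
  H_2: rank ker ∂_2 − rank ∂_3 = (16 − 15) − 0 = 1, and there is no ∂_3, so H_2 = Z.

As a check, the Euler characteristic is 8 − 24 + 16 = 0, which agrees with 1 − 2 + 1 = 0.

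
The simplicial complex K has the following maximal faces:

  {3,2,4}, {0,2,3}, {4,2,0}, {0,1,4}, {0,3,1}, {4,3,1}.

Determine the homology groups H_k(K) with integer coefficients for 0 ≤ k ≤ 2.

H_0 ≅ Z,  H_1 = 0,  H_2 ≅ Z.

Fix the vertex order 0 < 1 < 2 < 3 < 4 and write every simplex with vertices in increasing order. Then dim K = 2 and the simplices of K are:

  0-simplices (5): [0], [1], [2], [3], [4]
  1-simplices (9): [0,1], [0,2], [0,3], [0,4], [1,3], [1,4], [2,3], [2,4], [3,4]
  2-simplices (6): [0,1,3], [0,1,4], [0,2,3], [0,2,4], [1,3,4], [2,3,4]

giving chain groups C_0 ≅ Z^5, C_1 ≅ Z^9, C_2 ≅ Z^6.

The boundary map ∂_1: C_1 → C_0 is given by ∂[p,q] = [q] − [p].
The resulting 5×9 matrix has rank 4, and its Smith normal form has invariant factors (1,1,1,1).

The boundary map ∂_2: C_2 → C_1 sends each 2-simplex [p,q,r] to [q,r] − [p,r] + [p,q]. For instance
  ∂[1,3,4] = [3,4] − [1,4] + [1,3],
  ∂[0,2,3] = [2,3] − [0,3] + [0,2].
As a 9×6 matrix over Z this has rank 5, with invariant factors (1,1,1,1,1).

Reading off H_k = ker ∂_k / im ∂_{k+1}:

  H_0: rank C_0 − rank ∂_1 = 5 − 4 = 1, and the invariant factors of ∂_1 are all 1, so H_0 = Z.
  H_1: rank ker ∂_1 − rank ∂_2 = (9 − 4) − 5 = 0, and the invariant factors of ∂_2 are all 1, so H_1 = 0.
  H_2: rank ker ∂_2 − rank ∂_3 = (6 − 5) − 0 = 1, and there is no ∂_3, so H_2 = Z.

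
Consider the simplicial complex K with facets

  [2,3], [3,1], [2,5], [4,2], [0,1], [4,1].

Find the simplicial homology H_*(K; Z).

H_0 ≅ Z,  H_1 ≅ Z.

Fix the vertex order 0 < 1 < 2 < 3 < 4 < 5 and write every simplex with vertices in increasing order. Then dim K = 1 and the simplices of K are:

  0-simplices (6): [0], [1], [2], [3], [4], [5]
  1-simplices (6): [0,1], [1,3], [1,4], [2,3], [2,4], [2,5]

so the chain groups are C_0 ≅ Z^6, C_1 ≅ Z^6.

Boundary ∂_1: C_1 → C_0 is given by ∂[p,q] = [q] − [p].
This gives a 6×6 integer matrix of rank 5; reducing to Smith normal form yields diagonal entries (1,1,1,1,1).

Reading off H_k = ker ∂_k / im ∂_{k+1}:

  H_0: rank C_0 − rank ∂_1 = 6 − 5 = 1, and the invariant factors of ∂_1 are all 1, so H_0 = Z.
  H_1: rank ker ∂_1 − rank ∂_2 = (6 − 5) − 0 = 1, and there is no ∂_2, so H_1 = Z.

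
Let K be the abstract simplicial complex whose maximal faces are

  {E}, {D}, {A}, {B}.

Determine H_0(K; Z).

Fix the vertex order A < B < D < E and write every simplex with vertices in increasing order. Then dim K = 0 and the simplices of K are:

  0-simplices (4): A, B, D, E

so the chain groups are C_0 ≅ Z^4.

Now H_k = ker ∂_k / im ∂_{k+1}, so:

  H_0: rank C_0 − rank ∂_1 = 4 − 0 = 4, and there is no ∂_1, so H_0 ≅ Z^4.

H_0 = Z^4.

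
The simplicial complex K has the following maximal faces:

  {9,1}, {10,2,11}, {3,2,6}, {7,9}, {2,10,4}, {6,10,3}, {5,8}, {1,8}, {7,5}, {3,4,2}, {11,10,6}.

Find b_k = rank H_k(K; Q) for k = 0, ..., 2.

b_0 = 2, b_1 = 2, b_2 = 0.

K has 11 vertices, 17 edges, 6 triangles.
rank ∂_0 = 0, rank ∂_1 = 9 ⇒ b_0 = 11 − 0 − 9 = 2; all invariant factors of ∂_1 are 1 so no torsion. So H_0 = Z^2.
rank ∂_1 = 9, rank ∂_2 = 6 ⇒ b_1 = 17 − 9 − 6 = 2; all invariant factors of ∂_2 are 1 so no torsion. So H_1 = Z^2.
rank ∂_2 = 6, rank ∂_3 = 0 ⇒ b_2 = 6 − 6 − 0 = 0. So H_2 = 0.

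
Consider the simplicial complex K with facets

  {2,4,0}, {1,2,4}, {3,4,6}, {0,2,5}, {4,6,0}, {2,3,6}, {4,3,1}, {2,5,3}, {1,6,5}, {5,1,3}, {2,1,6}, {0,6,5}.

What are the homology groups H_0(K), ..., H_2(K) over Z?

H_0 ≅ Z,  H_1 ≅ Z_2,  H_2 = 0.

K has 7 vertices, 18 edges, 12 triangles.
rank ∂_0 = 0, rank ∂_1 = 6 ⇒ b_0 = 7 − 0 − 6 = 1; all invariant factors of ∂_1 are 1 so no torsion. So H_0 = Z.
rank ∂_1 = 6, rank ∂_2 = 12 ⇒ b_1 = 18 − 6 − 12 = 0; ∂_2 has invariant factor(s) [2] giving torsion. So H_1 = Z_2.
rank ∂_2 = 12, rank ∂_3 = 0 ⇒ b_2 = 12 − 12 − 0 = 0. So H_2 = 0.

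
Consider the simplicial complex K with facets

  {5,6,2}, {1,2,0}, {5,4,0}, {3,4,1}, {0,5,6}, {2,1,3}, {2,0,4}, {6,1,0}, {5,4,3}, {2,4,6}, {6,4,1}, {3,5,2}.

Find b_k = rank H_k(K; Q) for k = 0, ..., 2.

b_0 = 1, b_1 = 0, b_2 = 0.

Fix the vertex order 0 < 1 < 2 < 3 < 4 < 5 < 6 and write every simplex with vertices in increasing order. Then dim K = 2 and the simplices of K are:

  0-simplices (7): [0], [1], [2], [3], [4], [5], [6]
  1-simplices (18): [0,1], [0,2], [0,4], [0,5], [0,6], [1,2], [1,3], [1,4], [1,6], [2,3], [2,4], [2,5], [2,6], [3,4], [3,5], [4,5], [4,6], [5,6]
  2-simplices (12): [0,1,2], [0,1,6], [0,2,4], [0,4,5], [0,5,6], [1,2,3], [1,3,4], [1,4,6], [2,3,5], [2,4,6], [2,5,6], [3,4,5]

Hence C_0 ≅ Z^7, C_1 ≅ Z^18, C_2 ≅ Z^12.

The boundary map ∂_1: C_1 → C_0 is given by ∂[p,q] = [q] − [p]. For instance
  ∂[1,4] = [4] − [1].
This gives a 7×18 integer matrix of rank 6; reducing to Smith normal form yields diagonal entries (1,1,1,1,1,1).

Boundary ∂_2: C_2 → C_1 acts by ∂[p,q,r] = [q,r] − [p,r] + [p,q]. For instance
  ∂[0,5,6] = [5,6] − [0,6] + [0,5],
  ∂[0,1,2] = [1,2] − [0,2] + [0,1].
As a 18×12 matrix over Z this has rank 12, with invariant factors (1,1,1,1,1,1,1,1,1,1,1,2).

Computing H_k = (kernel of ∂_k) / (image of ∂_{k+1}):

  H_0: rank C_0 − rank ∂_1 = 7 − 6 = 1, and the invariant factors of ∂_1 are all 1, so H_0 ≅ Z.
  H_1: rank ker ∂_1 − rank ∂_2 = (18 − 6) − 12 = 0, and ∂_2 has invariant factor 2 > 1, so H_1 ≅ Z/2.
  H_2: rank ker ∂_2 − rank ∂_3 = (12 − 12) − 0 = 0, and there is no ∂_3, so H_2 ≅ 0.

Hence the Betti numbers are b_0 = 1, b_1 = 0, b_2 = 0.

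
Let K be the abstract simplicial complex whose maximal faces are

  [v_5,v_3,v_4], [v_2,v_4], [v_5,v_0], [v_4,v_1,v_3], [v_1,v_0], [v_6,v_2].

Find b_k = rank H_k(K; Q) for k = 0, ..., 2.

Order the vertices as v_0 < v_1 < v_2 < v_3 < v_4 < v_5 < v_6. Listing each simplex with vertices in this order, K has dimension 2 with simplices:

  0-simplices (7): [v_0], [v_1], [v_2], [v_3], [v_4], [v_5], [v_6]
  1-simplices (9): [v_0,v_1], [v_0,v_5], [v_1,v_3], [v_1,v_4], [v_2,v_4], [v_2,v_6], [v_3,v_4], [v_3,v_5], [v_4,v_5]
  2-simplices (2): [v_1,v_3,v_4], [v_3,v_4,v_5]

so the chain groups are C_0 ≅ Z^7, C_1 ≅ Z^9, C_2 ≅ Z^2.

The boundary map ∂_1: C_1 → C_0 is given by ∂[p,q] = [q] − [p]. For instance
  ∂[v_2,v_6] = [v_6] − [v_2].
The 7×9 boundary matrix has rank 6 and Smith normal form diag(1,1,1,1,1,1).

∂_2: C_2 → C_1 maps a triangle to the signed sum of its edges. For instance
  ∂[v_1,v_3,v_4] = [v_3,v_4] − [v_1,v_4] + [v_1,v_3],
  ∂[v_3,v_4,v_5] = [v_4,v_5] − [v_3,v_5] + [v_3,v_4].
This gives a 9×2 integer matrix of rank 2; reducing to Smith normal form yields diagonal entries (1,1).

Computing H_k = (kernel of ∂_k) / (image of ∂_{k+1}):

  H_0: rank C_0 − rank ∂_1 = 7 − 6 = 1, and the invariant factors of ∂_1 are all 1, so H_0 ≅ Z.
  H_1: rank ker ∂_1 − rank ∂_2 = (9 − 6) − 2 = 1, and the invariant factors of ∂_2 are all 1, so H_1 ≅ Z.
  H_2: rank ker ∂_2 − rank ∂_3 = (2 − 2) − 0 = 0, and there is no ∂_3, so H_2 ≅ 0.

Hence the Betti numbers are b_0 = 1, b_1 = 1, b_2 = 0.

b_0 = 1, b_1 = 1, b_2 = 0.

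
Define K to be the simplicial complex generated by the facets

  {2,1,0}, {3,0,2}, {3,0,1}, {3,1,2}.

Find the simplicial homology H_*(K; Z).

H_0 = Z,  H_1 = 0,  H_2 = Z.

Order the vertices as 0 < 1 < 2 < 3. Listing each simplex with vertices in this order, K has dimension 2 with simplices:

  0-simplices (4): [0], [1], [2], [3]
  1-simplices (6): [0,1], [0,2], [0,3], [1,2], [1,3], [2,3]
  2-simplices (4): [0,1,2], [0,1,3], [0,2,3], [1,2,3]

Hence C_0 ≅ Z^4, C_1 ≅ Z^6, C_2 ≅ Z^4.

Boundary ∂_1: C_1 → C_0 is given by ∂[p,q] = [q] − [p]. For instance
  ∂[0,3] = [3] − [0].
As a 4×6 matrix over Z this has rank 3, with invariant factors (1,1,1).

The boundary map ∂_2: C_2 → C_1 maps a triangle to the signed sum of its edges. For instance
  ∂[0,1,2] = [1,2] − [0,2] + [0,1],
  ∂[0,2,3] = [2,3] − [0,3] + [0,2].
The resulting 6×4 matrix has rank 3, and its Smith normal form has invariant factors (1,1,1).

Reading off H_k = ker ∂_k / im ∂_{k+1}:

  H_0: rank C_0 − rank ∂_1 = 4 − 3 = 1, and the invariant factors of ∂_1 are all 1, so H_0 ≅ Z.
  H_1: rank ker ∂_1 − rank ∂_2 = (6 − 3) − 3 = 0, and the invariant factors of ∂_2 are all 1, so H_1 ≅ 0.
  H_2: rank ker ∂_2 − rank ∂_3 = (4 − 3) − 0 = 1, and there is no ∂_3, so H_2 ≅ Z.

(K is a triangulation of the 2-sphere S^2.)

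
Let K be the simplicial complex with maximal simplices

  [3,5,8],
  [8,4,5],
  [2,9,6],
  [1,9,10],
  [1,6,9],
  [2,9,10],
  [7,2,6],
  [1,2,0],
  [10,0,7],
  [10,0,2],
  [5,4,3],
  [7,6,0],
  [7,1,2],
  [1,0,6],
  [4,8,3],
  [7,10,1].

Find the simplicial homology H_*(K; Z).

H_0 ≅ Z^2,  H_1 ≅ Z/2Z,  H_2 ≅ Z.

K has 11 vertices, 24 edges, 16 triangles.
rank ∂_0 = 0, rank ∂_1 = 9 ⇒ b_0 = 11 − 0 − 9 = 2; all invariant factors of ∂_1 are 1 so no torsion. So H_0 = Z^2.
rank ∂_1 = 9, rank ∂_2 = 15 ⇒ b_1 = 24 − 9 − 15 = 0; ∂_2 has invariant factor(s) [2] giving torsion. So H_1 = Z/2Z.
rank ∂_2 = 15, rank ∂_3 = 0 ⇒ b_2 = 16 − 15 − 0 = 1. So H_2 = Z.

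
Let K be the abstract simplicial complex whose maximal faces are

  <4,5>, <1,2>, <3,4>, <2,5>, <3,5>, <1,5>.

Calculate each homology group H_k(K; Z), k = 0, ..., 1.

H_0 ≅ Z,  H_1 ≅ Z^2.

Take the total order 1 < 2 < 3 < 4 < 5 on the vertex set. Then K (dimension 1) consists of the simplices:

  0-simplices (5): [1], [2], [3], [4], [5]
  1-simplices (6): [1,2], [1,5], [2,5], [3,4], [3,5], [4,5]

so the chain groups are C_0 ≅ Z^5, C_1 ≅ Z^6.

Boundary ∂_1: C_1 → C_0 sends each edge [p,q] (with p < q) to q − p. For instance
  ∂[3,4] = [4] − [3].
This gives a 5×6 integer matrix of rank 4; reducing to Smith normal form yields diagonal entries (1,1,1,1).

Reading off H_k = ker ∂_k / im ∂_{k+1}:

  H_0: rank C_0 − rank ∂_1 = 5 − 4 = 1, and the invariant factors of ∂_1 are all 1, so H_0 ≅ Z.
  H_1: rank ker ∂_1 − rank ∂_2 = (6 − 4) − 0 = 2, and there is no ∂_2, so H_1 ≅ Z^2.

As a check, the Euler characteristic is 5 − 6 = -1, which agrees with 1 − 2 = -1.
(K is a triangulation of a wedge of 2 circles.)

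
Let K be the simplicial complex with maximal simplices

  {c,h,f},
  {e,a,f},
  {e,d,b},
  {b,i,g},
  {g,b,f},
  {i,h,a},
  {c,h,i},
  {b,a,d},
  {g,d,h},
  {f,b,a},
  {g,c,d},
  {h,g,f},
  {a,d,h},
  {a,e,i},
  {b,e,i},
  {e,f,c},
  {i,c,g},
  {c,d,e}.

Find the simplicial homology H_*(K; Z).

K has 9 vertices, 27 edges, 18 triangles.
rank ∂_0 = 0, rank ∂_1 = 8 ⇒ b_0 = 9 − 0 − 8 = 1; all invariant factors of ∂_1 are 1 so no torsion. So H_0 = Z.
rank ∂_1 = 8, rank ∂_2 = 18 ⇒ b_1 = 27 − 8 − 18 = 1; ∂_2 has invariant factor(s) [2] giving torsion. So H_1 = Z ⊕ Z_2.
rank ∂_2 = 18, rank ∂_3 = 0 ⇒ b_2 = 18 − 18 − 0 = 0. So H_2 = 0.

H_0 ≅ Z,  H_1 ≅ Z ⊕ Z_2,  H_2 = 0.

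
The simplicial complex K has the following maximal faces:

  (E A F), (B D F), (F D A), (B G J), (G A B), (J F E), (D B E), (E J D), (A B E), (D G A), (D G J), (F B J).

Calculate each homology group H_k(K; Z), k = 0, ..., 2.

H_0 ≅ Z,  H_1 ≅ Z/2,  H_2 = 0.

We work with the vertex ordering A < B < D < E < F < G < J. The simplices of K, each written with vertices in increasing order, are:

  0-simplices (7): A, B, D, E, F, G, J
  1-simplices (18): AB, AD, AE, AF, AG, BD, BE, BF, BG, BJ, DE, DF, DG, DJ, EF, EJ, FJ, GJ
  2-simplices (12): ABE, ABG, ADF, ADG, AEF, BDE, BDF, BFJ, BGJ, DEJ, DGJ, EFJ

giving chain groups C_0 ≅ Z^7, C_1 ≅ Z^18, C_2 ≅ Z^12.

The boundary map ∂_1: C_1 → C_0 maps an edge to its endpoints' difference, ∂[p,q] = q − p. For instance
  ∂BD = D − B.
As a 7×18 matrix over Z this has rank 6, with invariant factors (1,1,1,1,1,1).

∂_2: C_2 → C_1 maps a triangle to the signed sum of its edges. For instance
  ∂ADG = DG − AG + AD,
  ∂BDF = DF − BF + BD.
The resulting 18×12 matrix has rank 12, and its Smith normal form has invariant factors (1,1,1,1,1,1,1,1,1,1,1,2).

Now H_k = ker ∂_k / im ∂_{k+1}, so:

  H_0: rank C_0 − rank ∂_1 = 7 − 6 = 1, and the invariant factors of ∂_1 are all 1, so H_0 ≅ Z.
  H_1: rank ker ∂_1 − rank ∂_2 = (18 − 6) − 12 = 0, and ∂_2 has invariant factor 2 > 1, so H_1 ≅ Z/2.
  H_2: rank ker ∂_2 − rank ∂_3 = (12 − 12) − 0 = 0, and there is no ∂_3, so H_2 ≅ 0.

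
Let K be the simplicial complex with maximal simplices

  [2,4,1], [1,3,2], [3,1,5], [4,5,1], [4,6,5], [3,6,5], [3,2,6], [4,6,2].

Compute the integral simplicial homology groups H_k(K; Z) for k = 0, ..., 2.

We work with the vertex ordering 1 < 2 < 3 < 4 < 5 < 6. The simplices of K, each written with vertices in increasing order, are:

  0-simplices (6): [1], [2], [3], [4], [5], [6]
  1-simplices (12): [1,2], [1,3], [1,4], [1,5], [2,3], [2,4], [2,6], [3,5], [3,6], [4,5], [4,6], [5,6]
  2-simplices (8): [1,2,3], [1,2,4], [1,3,5], [1,4,5], [2,3,6], [2,4,6], [3,5,6], [4,5,6]

Hence C_0 ≅ Z^6, C_1 ≅ Z^12, C_2 ≅ Z^8.

The boundary map ∂_1: C_1 → C_0 sends each edge [p,q] (with p < q) to q − p. For instance
  ∂[4,5] = [5] − [4].
As a 6×12 matrix over Z this has rank 5, with invariant factors (1,1,1,1,1).

The boundary map ∂_2: C_2 → C_1 maps a triangle to the signed sum of its edges. For instance
  ∂[2,3,6] = [3,6] − [2,6] + [2,3],
  ∂[1,4,5] = [4,5] − [1,5] + [1,4].
As a 12×8 matrix over Z this has rank 7, with invariant factors (1,1,1,1,1,1,1).

From H_k ≅ ker(∂_k) / im(∂_{k+1}) we obtain:

  H_0: rank C_0 − rank ∂_1 = 6 − 5 = 1, and the invariant factors of ∂_1 are all 1, so H_0 ≅ Z.
  H_1: rank ker ∂_1 − rank ∂_2 = (12 − 5) − 7 = 0, and the invariant factors of ∂_2 are all 1, so H_1 ≅ 0.
  H_2: rank ker ∂_2 − rank ∂_3 = (8 − 7) − 0 = 1, and there is no ∂_3, so H_2 ≅ Z.

As a check, the Euler characteristic is 6 − 12 + 8 = 2, which agrees with 1 − 0 + 1 = 2.

H_0 = Z,  H_1 = 0,  H_2 = Z.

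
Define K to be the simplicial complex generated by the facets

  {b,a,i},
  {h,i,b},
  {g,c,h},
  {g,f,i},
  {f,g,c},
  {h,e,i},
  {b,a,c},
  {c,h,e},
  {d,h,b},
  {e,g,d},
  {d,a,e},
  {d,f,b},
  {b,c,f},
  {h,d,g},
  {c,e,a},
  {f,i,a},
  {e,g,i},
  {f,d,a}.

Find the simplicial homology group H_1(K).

We work with the vertex ordering a < b < c < d < e < f < g < h < i. The simplices of K, each written with vertices in increasing order, are:

  0-simplices (9): a, b, c, d, e, f, g, h, i
  1-simplices (27): ab, ac, ad, ae, af, ai, bc, bd, bf, bh, bi, ce, cf, cg, ch, de, df, dg, dh, eg, eh, ei, fg, fi, gh, gi, hi
  2-simplices (18): abc, abi, ace, ade, adf, afi, bcf, bdf, bdh, bhi, ceh, cfg, cgh, deg, dgh, egi, ehi, fgi

so the chain groups are C_0 ≅ Z^9, C_1 ≅ Z^27, C_2 ≅ Z^18.

Boundary ∂_1: C_1 → C_0 sends each edge [p,q] (with p < q) to q − p.
The resulting 9×27 matrix has rank 8, and its Smith normal form has invariant factors (1,1,1,1,1,1,1,1).

Boundary ∂_2: C_2 → C_1 sends each 2-simplex [p,q,r] to [q,r] − [p,r] + [p,q]. For instance
  ∂cgh = gh − ch + cg,
  ∂bdf = df − bf + bd.
The 27×18 boundary matrix has rank 18 and Smith normal form diag(1,1,1,1,1,1,1,1,1,1,1,1,1,1,1,1,1,2).

From H_k ≅ ker(∂_k) / im(∂_{k+1}) we obtain:

  H_1: rank ker ∂_1 − rank ∂_2 = (27 − 8) − 18 = 1, and ∂_2 has invariant factor 2 > 1, so H_1 = Z ⊕ Z_2.

H_1 = Z ⊕ Z_2.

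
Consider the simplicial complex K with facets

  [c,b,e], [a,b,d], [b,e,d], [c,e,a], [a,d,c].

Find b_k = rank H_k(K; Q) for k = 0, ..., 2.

b_0 = 1, b_1 = 1, b_2 = 0.

Fix the vertex order a < b < c < d < e and write every simplex with vertices in increasing order. Then dim K = 2 and the simplices of K are:

  0-simplices (5): a, b, c, d, e
  1-simplices (10): ab, ac, ad, ae, bc, bd, be, cd, ce, de
  2-simplices (5): abd, acd, ace, bce, bde

Hence C_0 ≅ Z^5, C_1 ≅ Z^10, C_2 ≅ Z^5.

∂_1: C_1 → C_0 sends each edge [p,q] (with p < q) to q − p.
This gives a 5×10 integer matrix of rank 4; reducing to Smith normal form yields diagonal entries (1,1,1,1).

∂_2: C_2 → C_1 acts by ∂[p,q,r] = [q,r] − [p,r] + [p,q]. For instance
  ∂acd = cd − ad + ac,
  ∂abd = bd − ad + ab.
The 10×5 boundary matrix has rank 5 and Smith normal form diag(1,1,1,1,1).

Now H_k = ker ∂_k / im ∂_{k+1}, so:

  H_0: rank C_0 − rank ∂_1 = 5 − 4 = 1, and the invariant factors of ∂_1 are all 1, so H_0 = Z.
  H_1: rank ker ∂_1 − rank ∂_2 = (10 − 4) − 5 = 1, and the invariant factors of ∂_2 are all 1, so H_1 = Z.
  H_2: rank ker ∂_2 − rank ∂_3 = (5 − 5) − 0 = 0, and there is no ∂_3, so H_2 = 0.

Hence the Betti numbers are b_0 = 1, b_1 = 1, b_2 = 0.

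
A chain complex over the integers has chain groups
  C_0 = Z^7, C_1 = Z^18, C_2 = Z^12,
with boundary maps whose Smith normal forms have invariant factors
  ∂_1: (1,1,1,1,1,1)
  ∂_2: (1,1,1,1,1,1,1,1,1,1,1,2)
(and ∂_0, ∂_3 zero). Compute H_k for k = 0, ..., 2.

H_0: b_0 = 7 − 0 − 6 = 1; torsion from ∂_1 factors > 1: none. So H_0 ≅ Z.
H_1: b_1 = 18 − 6 − 12 = 0; torsion from ∂_2 factors > 1: [2]. So H_1 ≅ Z/2.
H_2: b_2 = 12 − 12 − 0 = 0; torsion from ∂_3 factors > 1: none. So H_2 ≅ 0.

H_0 ≅ Z,  H_1 ≅ Z/2,  H_2 = 0.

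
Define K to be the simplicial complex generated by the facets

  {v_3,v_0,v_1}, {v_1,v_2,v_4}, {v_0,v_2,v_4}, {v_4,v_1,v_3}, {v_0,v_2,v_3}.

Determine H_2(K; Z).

K has 5 vertices, 10 edges, 5 triangles.
rank ∂_2 = 5, rank ∂_3 = 0 ⇒ b_2 = 5 − 5 − 0 = 0. So H_2 = 0.

H_2 ≅ 0.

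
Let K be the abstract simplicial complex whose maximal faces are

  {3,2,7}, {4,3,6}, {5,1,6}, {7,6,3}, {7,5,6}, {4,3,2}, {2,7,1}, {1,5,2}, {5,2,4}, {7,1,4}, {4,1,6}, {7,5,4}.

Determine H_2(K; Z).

H_2 = 0.

Fix the vertex order 1 < 2 < 3 < 4 < 5 < 6 < 7 and write every simplex with vertices in increasing order. Then dim K = 2 and the simplices of K are:

  0-simplices (7): [1], [2], [3], [4], [5], [6], [7]
  1-simplices (18): [1,2], [1,4], [1,5], [1,6], [1,7], [2,3], [2,4], [2,5], [2,7], [3,4], [3,6], [3,7], [4,5], [4,6], [4,7], [5,6], [5,7], [6,7]
  2-simplices (12): [1,2,5], [1,2,7], [1,4,6], [1,4,7], [1,5,6], [2,3,4], [2,3,7], [2,4,5], [3,4,6], [3,6,7], [4,5,7], [5,6,7]

so the chain groups are C_0 ≅ Z^7, C_1 ≅ Z^18, C_2 ≅ Z^12.

The boundary map ∂_1: C_1 → C_0 maps an edge to its endpoints' difference, ∂[p,q] = q − p. For instance
  ∂[1,2] = [2] − [1].
The 7×18 boundary matrix has rank 6 and Smith normal form diag(1,1,1,1,1,1).

∂_2: C_2 → C_1 acts by ∂[p,q,r] = [q,r] − [p,r] + [p,q]. For instance
  ∂[1,5,6] = [5,6] − [1,6] + [1,5],
  ∂[2,3,7] = [3,7] − [2,7] + [2,3].
This gives a 18×12 integer matrix of rank 12; reducing to Smith normal form yields diagonal entries (1,1,1,1,1,1,1,1,1,1,1,2).

Computing H_k = (kernel of ∂_k) / (image of ∂_{k+1}):

  H_2: rank ker ∂_2 − rank ∂_3 = (12 − 12) − 0 = 0, and there is no ∂_3, so H_2 = 0.

(K is a triangulation of the real projective plane RP^2.)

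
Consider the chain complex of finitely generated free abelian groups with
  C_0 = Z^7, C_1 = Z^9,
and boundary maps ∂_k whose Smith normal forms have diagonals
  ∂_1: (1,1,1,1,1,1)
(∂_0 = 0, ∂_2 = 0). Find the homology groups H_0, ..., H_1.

H_0 = Z,  H_1 = Z^3.

H_0: b_0 = 7 − 0 − 6 = 1; torsion from ∂_1 factors > 1: none. So H_0 = Z.
H_1: b_1 = 9 − 6 − 0 = 3; torsion from ∂_2 factors > 1: none. So H_1 = Z^3.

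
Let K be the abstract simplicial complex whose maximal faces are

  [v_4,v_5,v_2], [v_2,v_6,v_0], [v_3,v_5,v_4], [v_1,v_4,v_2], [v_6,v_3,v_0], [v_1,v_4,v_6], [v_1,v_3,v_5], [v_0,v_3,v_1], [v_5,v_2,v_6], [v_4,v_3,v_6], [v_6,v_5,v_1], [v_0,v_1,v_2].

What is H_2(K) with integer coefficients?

Fix the vertex order v_0 < v_1 < v_2 < v_3 < v_4 < v_5 < v_6 and write every simplex with vertices in increasing order. Then dim K = 2 and the simplices of K are:

  0-simplices (7): [v_0], [v_1], [v_2], [v_3], [v_4], [v_5], [v_6]
  1-simplices (18): (18 of them)
  2-simplices (12): (12 of them)

Hence C_0 ≅ Z^7, C_1 ≅ Z^18, C_2 ≅ Z^12.

∂_1: C_1 → C_0 is given by ∂[p,q] = [q] − [p].
This gives a 7×18 integer matrix of rank 6; reducing to Smith normal form yields diagonal entries (1,1,1,1,1,1).

The boundary map ∂_2: C_2 → C_1 maps a triangle to the signed sum of its edges. For instance
  ∂[v_1,v_2,v_4] = [v_2,v_4] − [v_1,v_4] + [v_1,v_2],
  ∂[v_2,v_5,v_6] = [v_5,v_6] − [v_2,v_6] + [v_2,v_5].
The resulting 18×12 matrix has rank 12, and its Smith normal form has invariant factors (1,1,1,1,1,1,1,1,1,1,1,2).

Reading off H_k = ker ∂_k / im ∂_{k+1}:

  H_2: rank ker ∂_2 − rank ∂_3 = (12 − 12) − 0 = 0, and there is no ∂_3, so H_2 = 0.

(K is a triangulation of the real projective plane RP^2.)

H_2 = 0.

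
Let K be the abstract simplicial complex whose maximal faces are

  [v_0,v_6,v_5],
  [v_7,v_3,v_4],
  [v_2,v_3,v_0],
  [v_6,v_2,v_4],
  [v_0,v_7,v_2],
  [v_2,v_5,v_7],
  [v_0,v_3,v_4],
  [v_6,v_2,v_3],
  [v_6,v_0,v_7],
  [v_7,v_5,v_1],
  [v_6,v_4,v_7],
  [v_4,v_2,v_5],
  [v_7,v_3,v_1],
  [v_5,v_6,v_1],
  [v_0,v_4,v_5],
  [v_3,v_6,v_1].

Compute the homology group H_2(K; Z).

We work with the vertex ordering v_0 < v_1 < v_2 < v_3 < v_4 < v_5 < v_6 < v_7. The simplices of K, each written with vertices in increasing order, are:

  0-simplices (8): [v_0], [v_1], [v_2], [v_3], [v_4], [v_5], [v_6], [v_7]
  1-simplices (24): (24 of them)
  2-simplices (16): (16 of them)

giving chain groups C_0 ≅ Z^8, C_1 ≅ Z^24, C_2 ≅ Z^16.

The boundary map ∂_1: C_1 → C_0 is given by ∂[p,q] = [q] − [p].
This gives a 8×24 integer matrix of rank 7; reducing to Smith normal form yields diagonal entries (1,1,1,1,1,1,1).

Boundary ∂_2: C_2 → C_1 maps a triangle to the signed sum of its edges. For instance
  ∂[v_2,v_5,v_7] = [v_5,v_7] − [v_2,v_7] + [v_2,v_5],
  ∂[v_1,v_3,v_6] = [v_3,v_6] − [v_1,v_6] + [v_1,v_3].
This gives a 24×16 integer matrix of rank 15; reducing to Smith normal form yields diagonal entries (1,1,1,1,1,1,1,1,1,1,1,1,1,1,1).

From H_k ≅ ker(∂_k) / im(∂_{k+1}) we obtain:

  H_2: rank ker ∂_2 − rank ∂_3 = (16 − 15) − 0 = 1, and there is no ∂_3, so H_2 ≅ Z.

H_2 = Z.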